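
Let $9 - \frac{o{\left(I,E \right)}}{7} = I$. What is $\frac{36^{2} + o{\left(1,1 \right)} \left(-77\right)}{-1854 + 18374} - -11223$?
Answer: $\frac{23175118}{2065} \approx 11223.0$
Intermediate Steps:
$o{\left(I,E \right)} = 63 - 7 I$
$\frac{36^{2} + o{\left(1,1 \right)} \left(-77\right)}{-1854 + 18374} - -11223 = \frac{36^{2} + \left(63 - 7\right) \left(-77\right)}{-1854 + 18374} - -11223 = \frac{1296 + \left(63 - 7\right) \left(-77\right)}{16520} + 11223 = \left(1296 + 56 \left(-77\right)\right) \frac{1}{16520} + 11223 = \left(1296 - 4312\right) \frac{1}{16520} + 11223 = \left(-3016\right) \frac{1}{16520} + 11223 = - \frac{377}{2065} + 11223 = \frac{23175118}{2065}$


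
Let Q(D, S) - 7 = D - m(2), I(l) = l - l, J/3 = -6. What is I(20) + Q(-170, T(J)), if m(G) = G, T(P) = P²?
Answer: -165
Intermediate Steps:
J = -18 (J = 3*(-6) = -18)
I(l) = 0
Q(D, S) = 5 + D (Q(D, S) = 7 + (D - 1*2) = 7 + (D - 2) = 7 + (-2 + D) = 5 + D)
I(20) + Q(-170, T(J)) = 0 + (5 - 170) = 0 - 165 = -165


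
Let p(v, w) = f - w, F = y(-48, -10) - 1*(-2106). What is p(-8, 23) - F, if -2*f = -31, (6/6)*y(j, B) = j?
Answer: -4131/2 ≈ -2065.5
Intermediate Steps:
y(j, B) = j
f = 31/2 (f = -½*(-31) = 31/2 ≈ 15.500)
F = 2058 (F = -48 - 1*(-2106) = -48 + 2106 = 2058)
p(v, w) = 31/2 - w
p(-8, 23) - F = (31/2 - 1*23) - 1*2058 = (31/2 - 23) - 2058 = -15/2 - 2058 = -4131/2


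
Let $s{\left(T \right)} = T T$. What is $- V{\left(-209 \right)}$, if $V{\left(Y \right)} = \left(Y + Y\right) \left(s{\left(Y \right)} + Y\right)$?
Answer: $18171296$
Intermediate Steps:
$s{\left(T \right)} = T^{2}$
$V{\left(Y \right)} = 2 Y \left(Y + Y^{2}\right)$ ($V{\left(Y \right)} = \left(Y + Y\right) \left(Y^{2} + Y\right) = 2 Y \left(Y + Y^{2}\right)$)
$- V{\left(-209 \right)} = - 2 \left(-209\right)^{2} \left(1 - 209\right) = - 2 \cdot 43681 \left(-208\right) = \left(-1\right) \left(-18171296\right) = 18171296$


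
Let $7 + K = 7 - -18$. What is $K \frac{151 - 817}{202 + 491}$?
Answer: $- \frac{1332}{77} \approx -17.299$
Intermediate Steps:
$K = 18$ ($K = -7 + \left(7 - -18\right) = -7 + \left(7 + 18\right) = -7 + 25 = 18$)
$K \frac{151 - 817}{202 + 491} = 18 \frac{151 - 817}{202 + 491} = 18 \left(- \frac{666}{693}\right) = 18 \left(\left(-666\right) \frac{1}{693}\right) = 18 \left(- \frac{74}{77}\right) = - \frac{1332}{77}$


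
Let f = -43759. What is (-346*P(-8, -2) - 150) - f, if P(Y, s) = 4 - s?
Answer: 41533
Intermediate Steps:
(-346*P(-8, -2) - 150) - f = (-346*(4 - 1*(-2)) - 150) - 1*(-43759) = (-346*(4 + 2) - 150) + 43759 = (-346*6 - 150) + 43759 = (-2076 - 150) + 43759 = -2226 + 43759 = 41533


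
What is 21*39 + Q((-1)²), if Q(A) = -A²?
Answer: 818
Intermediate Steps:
21*39 + Q((-1)²) = 21*39 - ((-1)²)² = 819 - 1*1² = 819 - 1*1 = 819 - 1 = 818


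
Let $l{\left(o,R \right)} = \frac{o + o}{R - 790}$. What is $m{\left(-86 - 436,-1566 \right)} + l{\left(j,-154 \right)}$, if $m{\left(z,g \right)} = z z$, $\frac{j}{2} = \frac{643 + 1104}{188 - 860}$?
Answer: $\frac{43213784275}{158592} \approx 2.7248 \cdot 10^{5}$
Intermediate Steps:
$j = - \frac{1747}{336}$ ($j = 2 \frac{643 + 1104}{188 - 860} = 2 \frac{1747}{-672} = 2 \cdot 1747 \left(- \frac{1}{672}\right) = 2 \left(- \frac{1747}{672}\right) = - \frac{1747}{336} \approx -5.1994$)
$m{\left(z,g \right)} = z^{2}$
$l{\left(o,R \right)} = \frac{2 o}{-790 + R}$
$m{\left(-86 - 436,-1566 \right)} + l{\left(j,-154 \right)} = \left(-86 - 436\right)^{2} + 2 \left(- \frac{1747}{336}\right) \frac{1}{-790 - 154} = \left(-86 - 436\right)^{2} + 2 \left(- \frac{1747}{336}\right) \frac{1}{-944} = \left(-522\right)^{2} + 2 \left(- \frac{1747}{336}\right) \left(- \frac{1}{944}\right) = 272484 + \frac{1747}{158592} = \frac{43213784275}{158592}$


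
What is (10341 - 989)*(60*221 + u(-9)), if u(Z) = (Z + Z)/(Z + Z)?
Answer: 124016872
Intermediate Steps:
u(Z) = 1 (u(Z) = (2*Z)/((2*Z)) = (2*Z)*(1/(2*Z)) = 1)
(10341 - 989)*(60*221 + u(-9)) = (10341 - 989)*(60*221 + 1) = 9352*(13260 + 1) = 9352*13261 = 124016872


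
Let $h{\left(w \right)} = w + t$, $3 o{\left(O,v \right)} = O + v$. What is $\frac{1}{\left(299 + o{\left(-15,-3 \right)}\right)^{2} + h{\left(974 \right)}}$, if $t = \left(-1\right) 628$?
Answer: $\frac{1}{86195} \approx 1.1602 \cdot 10^{-5}$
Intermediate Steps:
$o{\left(O,v \right)} = \frac{O}{3} + \frac{v}{3}$ ($o{\left(O,v \right)} = \frac{O + v}{3} = \frac{O}{3} + \frac{v}{3}$)
$t = -628$
$h{\left(w \right)} = -628 + w$ ($h{\left(w \right)} = w - 628 = -628 + w$)
$\frac{1}{\left(299 + o{\left(-15,-3 \right)}\right)^{2} + h{\left(974 \right)}} = \frac{1}{\left(299 + \left(\frac{1}{3} \left(-15\right) + \frac{1}{3} \left(-3\right)\right)\right)^{2} + \left(-628 + 974\right)} = \frac{1}{\left(299 - 6\right)^{2} + 346} = \frac{1}{293^{2} + 346} = \frac{1}{85849 + 346} = \frac{1}{86195}$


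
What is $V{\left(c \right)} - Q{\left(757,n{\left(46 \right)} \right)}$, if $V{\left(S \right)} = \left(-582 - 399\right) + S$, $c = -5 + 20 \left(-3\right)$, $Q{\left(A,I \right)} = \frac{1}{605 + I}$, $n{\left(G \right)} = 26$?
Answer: $- \frac{660027}{631} \approx -1046.0$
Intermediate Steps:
$c = -65$ ($c = -5 - 60 = -65$)
$V{\left(S \right)} = -981 + S$
$V{\left(c \right)} - Q{\left(757,n{\left(46 \right)} \right)} = \left(-981 - 65\right) - \frac{1}{605 + 26} = -1046 - \frac{1}{631} = - \frac{660027}{631}$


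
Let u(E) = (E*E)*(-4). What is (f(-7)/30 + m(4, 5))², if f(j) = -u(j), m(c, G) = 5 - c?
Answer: 12769/225 ≈ 56.751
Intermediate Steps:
u(E) = -4*E² (u(E) = E²*(-4) = -4*E²)
f(j) = 4*j² (f(j) = -(-4)*j² = 4*j²)
(f(-7)/30 + m(4, 5))² = ((4*(-7)²)/30 + (5 - 1*4))² = ((4*49)*(1/30) + (5 - 4))² = (196*(1/30) + 1)² = (98/15 + 1)² = (113/15)² = 12769/225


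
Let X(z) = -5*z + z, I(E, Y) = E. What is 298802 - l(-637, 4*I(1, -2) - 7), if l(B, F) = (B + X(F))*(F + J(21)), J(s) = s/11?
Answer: 3279322/11 ≈ 2.9812e+5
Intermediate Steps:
J(s) = s/11 (J(s) = s*(1/11) = s/11)
X(z) = -4*z
l(B, F) = (21/11 + F)*(B - 4*F) (l(B, F) = (B - 4*F)*(F + (1/11)*21) = (B - 4*F)*(F + 21/11) = (B - 4*F)*(21/11 + F) = (21/11 + F)*(B - 4*F))
298802 - l(-637, 4*I(1, -2) - 7) = 298802 - (-4*(4*1 - 7)² - 84*(4*1 - 7)/11 + (21/11)*(-637) - 637*(4*1 - 7)) = 298802 - (-4*(4 - 7)² - 84*(4 - 7)/11 - 13377/11 - 637*(4 - 7)) = 298802 - (-4*(-3)² - 84/11*(-3) - 13377/11 - 637*(-3)) = 298802 - (-4*9 + 252/11 - 13377/11 + 1911) = 298802 - (-36 + 252/11 - 13377/11 + 1911) = 298802 - 1*7500/11 = 298802 - 7500/11 = 3279322/11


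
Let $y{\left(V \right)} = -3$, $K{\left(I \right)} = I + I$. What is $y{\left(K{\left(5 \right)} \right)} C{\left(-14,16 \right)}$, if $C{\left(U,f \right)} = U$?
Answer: $42$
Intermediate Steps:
$K{\left(I \right)} = 2 I$
$y{\left(K{\left(5 \right)} \right)} C{\left(-14,16 \right)} = \left(-3\right) \left(-14\right) = 42$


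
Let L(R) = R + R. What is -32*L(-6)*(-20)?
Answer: -7680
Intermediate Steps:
L(R) = 2*R
-32*L(-6)*(-20) = -64*(-6)*(-20) = -32*(-12)*(-20) = 384*(-20) = -7680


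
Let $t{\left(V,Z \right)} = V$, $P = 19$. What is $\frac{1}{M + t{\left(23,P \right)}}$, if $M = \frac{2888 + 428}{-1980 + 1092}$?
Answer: $\frac{222}{4277} \approx 0.051906$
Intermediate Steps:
$M = - \frac{829}{222}$ ($M = \frac{3316}{-888} = 3316 \left(- \frac{1}{888}\right) = - \frac{829}{222} \approx -3.7342$)
$\frac{1}{M + t{\left(23,P \right)}} = \frac{1}{- \frac{829}{222} + 23} = \frac{1}{\frac{4277}{222}} = \frac{222}{4277}$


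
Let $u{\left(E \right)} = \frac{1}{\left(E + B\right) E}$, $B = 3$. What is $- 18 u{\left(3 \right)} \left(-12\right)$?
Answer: $12$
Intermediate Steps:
$u{\left(E \right)} = \frac{1}{E \left(3 + E\right)}$ ($u{\left(E \right)} = \frac{1}{\left(E + 3\right) E} = \frac{1}{\left(3 + E\right) E} = \frac{1}{E \left(3 + E\right)}$)
$- 18 u{\left(3 \right)} \left(-12\right) = - 18 \frac{1}{3 \left(3 + 3\right)} \left(-12\right) = - 18 \frac{1}{3 \cdot 6} \left(-12\right) = - 18 \cdot \frac{1}{3} \cdot \frac{1}{6} \left(-12\right) = \left(-18\right) \frac{1}{18} \left(-12\right) = \left(-1\right) \left(-12\right) = 12$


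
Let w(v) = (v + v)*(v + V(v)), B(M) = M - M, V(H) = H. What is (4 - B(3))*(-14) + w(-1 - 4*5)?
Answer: 1708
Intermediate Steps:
B(M) = 0
w(v) = 4*v**2 (w(v) = (v + v)*(v + v) = (2*v)*(2*v) = 4*v**2)
(4 - B(3))*(-14) + w(-1 - 4*5) = (4 - 1*0)*(-14) + 4*(-1 - 4*5)**2 = (4 + 0)*(-14) + 4*(-1 - 20)**2 = 4*(-14) + 4*(-21)**2 = -56 + 4*441 = -56 + 1764 = 1708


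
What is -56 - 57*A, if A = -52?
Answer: 2908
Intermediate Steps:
-56 - 57*A = -56 - 57*(-52) = -56 + 2964 = 2908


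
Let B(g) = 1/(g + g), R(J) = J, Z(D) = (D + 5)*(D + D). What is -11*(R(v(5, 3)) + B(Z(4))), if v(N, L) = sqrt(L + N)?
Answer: -11/144 - 22*sqrt(2) ≈ -31.189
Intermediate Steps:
Z(D) = 2*D*(5 + D) (Z(D) = (5 + D)*(2*D) = 2*D*(5 + D))
B(g) = 1/(2*g)
-11*(R(v(5, 3)) + B(Z(4))) = -11*(sqrt(3 + 5) + 1/(2*((2*4*(5 + 4))))) = -11*(sqrt(8) + 1/(2*((2*4*9)))) = -11*(2*sqrt(2) + (1/2)/72) = -11*(2*sqrt(2) + (1/2)*(1/72)) = -11*(2*sqrt(2) + 1/144) = -11*(1/144 + 2*sqrt(2)) = -11/144 - 22*sqrt(2)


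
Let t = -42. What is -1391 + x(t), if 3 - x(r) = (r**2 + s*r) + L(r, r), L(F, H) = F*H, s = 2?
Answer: -4832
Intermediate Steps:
x(r) = 3 - 2*r - 2*r**2 (x(r) = 3 - ((r**2 + 2*r) + r*r) = 3 - ((r**2 + 2*r) + r**2) = 3 - (2*r + 2*r**2) = 3 + (-2*r - 2*r**2) = 3 - 2*r - 2*r**2)
-1391 + x(t) = -1391 + (3 - 2*(-42) - 2*(-42)**2) = -1391 + (3 + 84 - 2*1764) = -1391 + (3 + 84 - 3528) = -1391 - 3441 = -4832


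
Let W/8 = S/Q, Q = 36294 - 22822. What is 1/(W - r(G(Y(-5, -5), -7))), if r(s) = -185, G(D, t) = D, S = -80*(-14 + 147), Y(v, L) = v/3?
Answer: 421/75225 ≈ 0.0055965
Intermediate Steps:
Y(v, L) = v/3 (Y(v, L) = v*(⅓) = v/3)
S = -10640 (S = -80*133 = -10640)
Q = 13472
W = -2660/421 (W = 8*(-10640/13472) = 8*(-10640*1/13472) = 8*(-665/842) = -2660/421 ≈ -6.3183)
1/(W - r(G(Y(-5, -5), -7))) = 1/(-2660/421 - 1*(-185)) = 1/(-2660/421 + 185) = 1/(75225/421) = 421/75225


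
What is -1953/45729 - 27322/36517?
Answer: -146747271/185542877 ≈ -0.79091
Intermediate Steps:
-1953/45729 - 27322/36517 = -1953*1/45729 - 27322*1/36517 = -217/5081 - 27322/36517 = -146747271/185542877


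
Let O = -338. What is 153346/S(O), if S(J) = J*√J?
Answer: 76673*I*√2/4394 ≈ 24.677*I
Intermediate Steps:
S(J) = J^(3/2)
153346/S(O) = 153346/((-338)^(3/2)) = 153346/((-4394*I*√2)) = 153346*(I*√2/8788) = 76673*I*√2/4394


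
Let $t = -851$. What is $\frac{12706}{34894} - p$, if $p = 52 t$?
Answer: $\frac{772070997}{17447} \approx 44252.0$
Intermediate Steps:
$p = -44252$ ($p = 52 \left(-851\right) = -44252$)
$\frac{12706}{34894} - p = \frac{12706}{34894} - -44252 = 12706 \cdot \frac{1}{34894} + 44252 = \frac{6353}{17447} + 44252 = \frac{772070997}{17447}$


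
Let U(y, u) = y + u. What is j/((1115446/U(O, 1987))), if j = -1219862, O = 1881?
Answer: -2359213108/557723 ≈ -4230.1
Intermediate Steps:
U(y, u) = u + y
j/((1115446/U(O, 1987))) = -1219862/(1115446/(1987 + 1881)) = -1219862/(1115446/3868) = -1219862/(1115446*(1/3868)) = -1219862/557723/1934 = -1219862*1934/557723 = -2359213108/557723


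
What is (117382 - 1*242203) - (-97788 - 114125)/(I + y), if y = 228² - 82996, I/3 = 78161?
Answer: -25397241778/203471 ≈ -1.2482e+5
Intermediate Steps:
I = 234483 (I = 3*78161 = 234483)
y = -31012 (y = 51984 - 82996 = -31012)
(117382 - 1*242203) - (-97788 - 114125)/(I + y) = (117382 - 1*242203) - (-97788 - 114125)/(234483 - 31012) = (117382 - 242203) - (-211913)/203471 = -124821 - (-211913)/203471 = -124821 - 1*(-211913/203471) = -124821 + 211913/203471 = -25397241778/203471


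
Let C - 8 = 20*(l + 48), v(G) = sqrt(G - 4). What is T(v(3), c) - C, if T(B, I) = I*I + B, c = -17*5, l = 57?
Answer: 5117 + I ≈ 5117.0 + 1.0*I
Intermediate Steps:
c = -85
v(G) = sqrt(-4 + G)
T(B, I) = B + I**2 (T(B, I) = I**2 + B = B + I**2)
C = 2108 (C = 8 + 20*(57 + 48) = 8 + 20*105 = 8 + 2100 = 2108)
T(v(3), c) - C = (sqrt(-4 + 3) + (-85)**2) - 1*2108 = (sqrt(-1) + 7225) - 2108 = (I + 7225) - 2108 = (7225 + I) - 2108 = 5117 + I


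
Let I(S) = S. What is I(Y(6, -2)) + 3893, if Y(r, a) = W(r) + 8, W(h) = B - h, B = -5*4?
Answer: 3875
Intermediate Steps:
B = -20
W(h) = -20 - h
Y(r, a) = -12 - r (Y(r, a) = (-20 - r) + 8 = -12 - r)
I(Y(6, -2)) + 3893 = (-12 - 1*6) + 3893 = (-12 - 6) + 3893 = -18 + 3893 = 3875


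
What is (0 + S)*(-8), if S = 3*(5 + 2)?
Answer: -168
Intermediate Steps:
S = 21 (S = 3*7 = 21)
(0 + S)*(-8) = (0 + 21)*(-8) = 21*(-8) = -168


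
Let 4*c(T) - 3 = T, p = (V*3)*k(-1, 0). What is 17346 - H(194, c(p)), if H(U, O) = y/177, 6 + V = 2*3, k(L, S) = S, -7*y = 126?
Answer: 1023420/59 ≈ 17346.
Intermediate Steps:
y = -18 (y = -⅐*126 = -18)
V = 0 (V = -6 + 2*3 = -6 + 6 = 0)
p = 0 (p = (0*3)*0 = 0*0 = 0)
c(T) = ¾ + T/4
H(U, O) = -6/59 (H(U, O) = -18/177 = -18*1/177 = -6/59)
17346 - H(194, c(p)) = 17346 - 1*(-6/59) = 17346 + 6/59 = 1023420/59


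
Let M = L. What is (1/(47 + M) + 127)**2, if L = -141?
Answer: 142491969/8836 ≈ 16126.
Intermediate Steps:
M = -141
(1/(47 + M) + 127)**2 = (1/(47 - 141) + 127)**2 = (1/(-94) + 127)**2 = (-1/94 + 127)**2 = (11937/94)**2 = 142491969/8836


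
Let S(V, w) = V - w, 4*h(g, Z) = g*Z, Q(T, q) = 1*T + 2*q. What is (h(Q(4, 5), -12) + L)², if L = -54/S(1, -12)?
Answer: 360000/169 ≈ 2130.2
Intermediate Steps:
Q(T, q) = T + 2*q
h(g, Z) = Z*g/4 (h(g, Z) = (g*Z)/4 = (Z*g)/4 = Z*g/4)
L = -54/13 (L = -54/(1 - 1*(-12)) = -54/(1 + 12) = -54/13 ≈ -4.1538)
(h(Q(4, 5), -12) + L)² = ((¼)*(-12)*(4 + 2*5) - 54/13)² = ((¼)*(-12)*(4 + 10) - 54/13)² = ((¼)*(-12)*14 - 54/13)² = (-42 - 54/13)² = (-600/13)² = 360000/169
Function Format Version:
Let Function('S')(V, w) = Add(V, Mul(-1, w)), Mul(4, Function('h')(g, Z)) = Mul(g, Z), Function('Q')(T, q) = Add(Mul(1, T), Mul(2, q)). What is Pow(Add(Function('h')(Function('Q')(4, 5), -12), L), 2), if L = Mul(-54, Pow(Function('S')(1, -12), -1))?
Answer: Rational(360000, 169) ≈ 2130.2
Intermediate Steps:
Function('Q')(T, q) = Add(T, Mul(2, q))
Function('h')(g, Z) = Mul(Rational(1, 4), Z, g) (Function('h')(g, Z) = Mul(Rational(1, 4), Mul(g, Z)) = Mul(Rational(1, 4), Mul(Z, g)) = Mul(Rational(1, 4), Z, g))
L = Rational(-54, 13) (L = Mul(-54, Pow(Add(1, Mul(-1, -12)), -1)) = Mul(-54, Pow(Add(1, 12), -1)) = Mul(-54, Pow(13, -1)) = Mul(-54, Rational(1, 13)) = Rational(-54, 13) ≈ -4.1538)
Pow(Add(Function('h')(Function('Q')(4, 5), -12), L), 2) = Pow(Add(Mul(Rational(1, 4), -12, Add(4, Mul(2, 5))), Rational(-54, 13)), 2) = Pow(Add(Mul(Rational(1, 4), -12, Add(4, 10)), Rational(-54, 13)), 2) = Pow(Add(Mul(Rational(1, 4), -12, 14), Rational(-54, 13)), 2) = Pow(Add(-42, Rational(-54, 13)), 2) = Pow(Rational(-600, 13), 2) = Rational(360000, 169)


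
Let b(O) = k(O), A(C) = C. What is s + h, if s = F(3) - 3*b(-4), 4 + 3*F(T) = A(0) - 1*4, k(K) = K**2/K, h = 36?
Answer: 136/3 ≈ 45.333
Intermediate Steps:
k(K) = K
b(O) = O
F(T) = -8/3 (F(T) = -4/3 + (0 - 1*4)/3 = -4/3 + (0 - 4)/3 = -4/3 + (1/3)*(-4) = -4/3 - 4/3 = -8/3)
s = 28/3 (s = -8/3 - 3*(-4) = -8/3 + 12 = 28/3 ≈ 9.3333)
s + h = 28/3 + 36 = 136/3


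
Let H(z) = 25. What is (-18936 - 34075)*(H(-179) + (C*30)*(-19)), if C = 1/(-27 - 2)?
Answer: -68649245/29 ≈ -2.3672e+6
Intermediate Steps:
C = -1/29 (C = 1/(-29) = -1/29 ≈ -0.034483)
(-18936 - 34075)*(H(-179) + (C*30)*(-19)) = (-18936 - 34075)*(25 - 1/29*30*(-19)) = -53011*(25 - 30/29*(-19)) = -53011*(25 + 570/29) = -53011*1295/29 = -68649245/29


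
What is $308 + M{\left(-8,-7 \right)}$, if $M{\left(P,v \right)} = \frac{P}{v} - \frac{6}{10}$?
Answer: $\frac{10799}{35} \approx 308.54$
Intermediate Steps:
$M{\left(P,v \right)} = - \frac{3}{5} + \frac{P}{v}$ ($M{\left(P,v \right)} = \frac{P}{v} - \frac{3}{5} = - \frac{3}{5} + \frac{P}{v}$)
$308 + M{\left(-8,-7 \right)} = 308 - \left(\frac{3}{5} + \frac{8}{-7}\right) = 308 - - \frac{19}{35} = 308 + \left(- \frac{3}{5} + \frac{8}{7}\right) = 308 + \frac{19}{35} = \frac{10799}{35}$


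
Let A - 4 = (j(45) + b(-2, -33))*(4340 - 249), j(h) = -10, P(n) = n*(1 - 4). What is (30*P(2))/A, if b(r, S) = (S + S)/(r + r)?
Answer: -360/53191 ≈ -0.0067681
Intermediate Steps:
P(n) = -3*n (P(n) = n*(-3) = -3*n)
b(r, S) = S/r (b(r, S) = (2*S)/((2*r)) = (2*S)*(1/(2*r)) = S/r)
A = 53191/2 (A = 4 + (-10 - 33/(-2))*(4340 - 249) = 4 + (-10 - 33*(-½))*4091 = 4 + (-10 + 33/2)*4091 = 4 + (13/2)*4091 = 4 + 53183/2 = 53191/2 ≈ 26596.)
(30*P(2))/A = (30*(-3*2))/(53191/2) = (30*(-6))*(2/53191) = -180*2/53191 = -360/53191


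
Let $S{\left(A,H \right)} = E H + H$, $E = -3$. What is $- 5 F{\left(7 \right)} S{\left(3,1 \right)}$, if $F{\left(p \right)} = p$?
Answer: $70$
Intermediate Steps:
$S{\left(A,H \right)} = - 2 H$ ($S{\left(A,H \right)} = - 3 H + H = - 2 H$)
$- 5 F{\left(7 \right)} S{\left(3,1 \right)} = \left(-5\right) 7 \left(\left(-2\right) 1\right) = \left(-35\right) \left(-2\right) = 70$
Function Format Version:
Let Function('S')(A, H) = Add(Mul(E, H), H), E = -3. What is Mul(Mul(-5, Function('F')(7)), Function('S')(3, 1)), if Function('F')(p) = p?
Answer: 70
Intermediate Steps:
Function('S')(A, H) = Mul(-2, H) (Function('S')(A, H) = Add(Mul(-3, H), H) = Mul(-2, H))
Mul(Mul(-5, Function('F')(7)), Function('S')(3, 1)) = Mul(Mul(-5, 7), Mul(-2, 1)) = Mul(-35, -2) = 70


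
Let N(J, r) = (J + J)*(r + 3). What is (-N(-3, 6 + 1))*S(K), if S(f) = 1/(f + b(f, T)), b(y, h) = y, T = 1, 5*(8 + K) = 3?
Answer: -150/37 ≈ -4.0541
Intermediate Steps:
K = -37/5 (K = -8 + (⅕)*3 = -8 + ⅗ = -37/5 ≈ -7.4000)
N(J, r) = 2*J*(3 + r) (N(J, r) = (2*J)*(3 + r) = 2*J*(3 + r))
S(f) = 1/(2*f) (S(f) = 1/(f + f) = 1/(2*f))
(-N(-3, 6 + 1))*S(K) = (-2*(-3)*(3 + (6 + 1)))*(1/(2*(-37/5))) = (-2*(-3)*(3 + 7))*((½)*(-5/37)) = -2*(-3)*10*(-5/74) = -1*(-60)*(-5/74) = 60*(-5/74) = -150/37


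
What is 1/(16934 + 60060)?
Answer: 1/76994 ≈ 1.2988e-5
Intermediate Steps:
1/(16934 + 60060) = 1/76994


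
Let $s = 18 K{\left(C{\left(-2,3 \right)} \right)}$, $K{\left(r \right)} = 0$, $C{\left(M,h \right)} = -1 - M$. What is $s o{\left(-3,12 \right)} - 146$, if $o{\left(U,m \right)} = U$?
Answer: $-146$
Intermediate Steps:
$s = 0$ ($s = 18 \cdot 0 = 0$)
$s o{\left(-3,12 \right)} - 146 = 0 \left(-3\right) - 146 = 0 - 146 = -146$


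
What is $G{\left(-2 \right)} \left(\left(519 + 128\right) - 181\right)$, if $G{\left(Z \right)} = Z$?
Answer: $-932$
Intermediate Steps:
$G{\left(-2 \right)} \left(\left(519 + 128\right) - 181\right) = - 2 \left(\left(519 + 128\right) - 181\right) = - 2 \left(647 - 181\right) = \left(-2\right) 466 = -932$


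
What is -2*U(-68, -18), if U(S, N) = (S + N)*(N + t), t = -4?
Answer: -3784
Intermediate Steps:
U(S, N) = (-4 + N)*(N + S) (U(S, N) = (S + N)*(N - 4) = (N + S)*(-4 + N) = (-4 + N)*(N + S))
-2*U(-68, -18) = -2*((-18)² - 4*(-18) - 4*(-68) - 18*(-68)) = -2*(324 + 72 + 272 + 1224) = -2*1892 = -3784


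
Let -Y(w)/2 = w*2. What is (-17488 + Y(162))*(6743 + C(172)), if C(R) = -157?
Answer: -119443696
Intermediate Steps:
Y(w) = -4*w (Y(w) = -2*w*2 = -4*w)
(-17488 + Y(162))*(6743 + C(172)) = (-17488 - 4*162)*(6743 - 157) = (-17488 - 648)*6586 = -18136*6586 = -119443696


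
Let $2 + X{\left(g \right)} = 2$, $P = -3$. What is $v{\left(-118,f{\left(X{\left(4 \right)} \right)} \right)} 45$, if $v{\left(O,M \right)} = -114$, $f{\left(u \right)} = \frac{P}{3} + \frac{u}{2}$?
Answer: $-5130$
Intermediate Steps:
$X{\left(g \right)} = 0$ ($X{\left(g \right)} = -2 + 2 = 0$)
$f{\left(u \right)} = -1 + \frac{u}{2}$ ($f{\left(u \right)} = - \frac{3}{3} + \frac{u}{2} = \left(-3\right) \frac{1}{3} + u \frac{1}{2} = -1 + \frac{u}{2}$)
$v{\left(-118,f{\left(X{\left(4 \right)} \right)} \right)} 45 = \left(-114\right) 45 = -5130$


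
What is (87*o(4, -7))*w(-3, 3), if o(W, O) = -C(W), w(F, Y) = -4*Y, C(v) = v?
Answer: 4176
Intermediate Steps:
o(W, O) = -W
(87*o(4, -7))*w(-3, 3) = (87*(-1*4))*(-4*3) = (87*(-4))*(-12) = -348*(-12) = 4176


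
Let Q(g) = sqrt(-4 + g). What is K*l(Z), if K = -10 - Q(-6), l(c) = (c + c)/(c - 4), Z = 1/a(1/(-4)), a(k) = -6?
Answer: -4/5 - 2*I*sqrt(10)/25 ≈ -0.8 - 0.25298*I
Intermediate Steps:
Z = -1/6 (Z = 1/(-6) = -1/6 ≈ -0.16667)
l(c) = 2*c/(-4 + c) (l(c) = (2*c)/(-4 + c) = 2*c/(-4 + c))
K = -10 - I*sqrt(10) (K = -10 - sqrt(-4 - 6) = -10 - sqrt(-10) = -10 - I*sqrt(10) ≈ -10.0 - 3.1623*I)
K*l(Z) = (-10 - I*sqrt(10))*(2*(-1/6)/(-4 - 1/6)) = (-10 - I*sqrt(10))*(2*(-1/6)/(-25/6)) = (-10 - I*sqrt(10))*(2*(-1/6)*(-6/25)) = (-10 - I*sqrt(10))*(2/25) = -4/5 - 2*I*sqrt(10)/25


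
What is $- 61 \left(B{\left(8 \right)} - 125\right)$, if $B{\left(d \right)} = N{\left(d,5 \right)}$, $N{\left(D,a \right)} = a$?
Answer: $7320$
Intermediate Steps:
$B{\left(d \right)} = 5$
$- 61 \left(B{\left(8 \right)} - 125\right) = - 61 \left(5 - 125\right) = \left(-61\right) \left(-120\right) = 7320$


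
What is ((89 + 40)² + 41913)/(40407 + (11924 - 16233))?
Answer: 29277/18049 ≈ 1.6221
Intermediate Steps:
((89 + 40)² + 41913)/(40407 + (11924 - 16233)) = (129² + 41913)/(40407 - 4309) = (16641 + 41913)/36098 = 58554*(1/36098) = 29277/18049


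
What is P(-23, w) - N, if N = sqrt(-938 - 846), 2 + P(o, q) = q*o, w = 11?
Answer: -255 - 2*I*sqrt(446) ≈ -255.0 - 42.237*I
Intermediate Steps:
P(o, q) = -2 + o*q (P(o, q) = -2 + q*o = -2 + o*q)
N = 2*I*sqrt(446) (N = sqrt(-1784) = 2*I*sqrt(446) ≈ 42.237*I)
P(-23, w) - N = (-2 - 23*11) - 2*I*sqrt(446) = (-2 - 253) - 2*I*sqrt(446) = -255 - 2*I*sqrt(446)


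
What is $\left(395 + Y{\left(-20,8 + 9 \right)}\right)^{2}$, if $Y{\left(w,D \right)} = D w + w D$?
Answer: $81225$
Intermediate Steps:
$Y{\left(w,D \right)} = 2 D w$ ($Y{\left(w,D \right)} = D w + D w = 2 D w$)
$\left(395 + Y{\left(-20,8 + 9 \right)}\right)^{2} = \left(395 + 2 \left(8 + 9\right) \left(-20\right)\right)^{2} = \left(395 + 2 \cdot 17 \left(-20\right)\right)^{2} = \left(395 - 680\right)^{2} = \left(-285\right)^{2} = 81225$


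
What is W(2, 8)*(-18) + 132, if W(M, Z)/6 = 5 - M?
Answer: -192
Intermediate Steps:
W(M, Z) = 30 - 6*M (W(M, Z) = 6*(5 - M) = 30 - 6*M)
W(2, 8)*(-18) + 132 = (30 - 6*2)*(-18) + 132 = (30 - 12)*(-18) + 132 = 18*(-18) + 132 = -324 + 132 = -192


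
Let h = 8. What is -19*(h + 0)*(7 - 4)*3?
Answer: -1368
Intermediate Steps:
-19*(h + 0)*(7 - 4)*3 = -19*(8 + 0)*(7 - 4)*3 = -152*3*3 = -19*24*3 = -456*3 = -1368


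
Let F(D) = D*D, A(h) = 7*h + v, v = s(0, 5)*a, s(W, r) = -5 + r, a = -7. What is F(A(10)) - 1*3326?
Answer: 1574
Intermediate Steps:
v = 0 (v = (-5 + 5)*(-7) = 0*(-7) = 0)
A(h) = 7*h (A(h) = 7*h + 0 = 7*h)
F(D) = D²
F(A(10)) - 1*3326 = (7*10)² - 1*3326 = 70² - 3326 = 4900 - 3326 = 1574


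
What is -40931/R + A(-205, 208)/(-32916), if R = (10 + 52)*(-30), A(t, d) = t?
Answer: 28076377/1275495 ≈ 22.012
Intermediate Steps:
R = -1860 (R = 62*(-30) = -1860)
-40931/R + A(-205, 208)/(-32916) = -40931/(-1860) - 205/(-32916) = -40931*(-1/1860) - 205*(-1/32916) = 40931/1860 + 205/32916 = 28076377/1275495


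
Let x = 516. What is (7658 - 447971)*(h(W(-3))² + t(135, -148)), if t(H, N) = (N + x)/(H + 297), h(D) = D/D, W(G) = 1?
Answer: -7338550/9 ≈ -8.1539e+5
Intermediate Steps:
h(D) = 1
t(H, N) = (516 + N)/(297 + H) (t(H, N) = (N + 516)/(H + 297) = (516 + N)/(297 + H))
(7658 - 447971)*(h(W(-3))² + t(135, -148)) = (7658 - 447971)*(1² + (516 - 148)/(297 + 135)) = -440313*(1 + 368/432) = -440313*(1 + (1/432)*368) = -440313*(1 + 23/27) = -440313*50/27 = -7338550/9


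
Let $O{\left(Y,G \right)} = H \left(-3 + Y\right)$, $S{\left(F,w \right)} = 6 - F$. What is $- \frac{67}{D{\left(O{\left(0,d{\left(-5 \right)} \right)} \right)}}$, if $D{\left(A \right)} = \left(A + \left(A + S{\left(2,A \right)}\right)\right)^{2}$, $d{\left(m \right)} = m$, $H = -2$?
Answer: $- \frac{67}{256} \approx -0.26172$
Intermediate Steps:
$O{\left(Y,G \right)} = 6 - 2 Y$ ($O{\left(Y,G \right)} = - 2 \left(-3 + Y\right) = 6 - 2 Y$)
$D{\left(A \right)} = \left(4 + 2 A\right)^{2}$ ($D{\left(A \right)} = \left(A + \left(A + \left(6 - 2\right)\right)\right)^{2} = \left(A + \left(A + 4\right)\right)^{2} = \left(A + \left(4 + A\right)\right)^{2} = \left(4 + 2 A\right)^{2}$)
$- \frac{67}{D{\left(O{\left(0,d{\left(-5 \right)} \right)} \right)}} = - \frac{67}{4 \left(2 + \left(6 - 0\right)\right)^{2}} = - \frac{67}{4 \left(2 + \left(6 + 0\right)\right)^{2}} = - \frac{67}{4 \left(2 + 6\right)^{2}} = - \frac{67}{4 \cdot 8^{2}} = - \frac{67}{4 \cdot 64} = - \frac{67}{256}$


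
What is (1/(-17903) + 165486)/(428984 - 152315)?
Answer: 2962695857/4953205107 ≈ 0.59814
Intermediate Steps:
(1/(-17903) + 165486)/(428984 - 152315) = (-1/17903 + 165486)/276669 = (2962695857/17903)*(1/276669) = 2962695857/4953205107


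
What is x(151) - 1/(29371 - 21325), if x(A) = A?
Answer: 1214945/8046 ≈ 151.00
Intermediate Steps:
x(151) - 1/(29371 - 21325) = 151 - 1/(29371 - 21325) = 151 - 1/8046 = 1214945/8046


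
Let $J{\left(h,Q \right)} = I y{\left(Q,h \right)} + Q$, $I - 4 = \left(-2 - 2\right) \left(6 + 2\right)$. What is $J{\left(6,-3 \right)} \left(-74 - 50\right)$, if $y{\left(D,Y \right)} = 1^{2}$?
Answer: $3844$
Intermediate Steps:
$y{\left(D,Y \right)} = 1$
$I = -28$ ($I = 4 + \left(-2 - 2\right) \left(6 + 2\right) = 4 - 32 = -28$)
$J{\left(h,Q \right)} = -28 + Q$ ($J{\left(h,Q \right)} = \left(-28\right) 1 + Q = -28 + Q$)
$J{\left(6,-3 \right)} \left(-74 - 50\right) = \left(-28 - 3\right) \left(-74 - 50\right) = \left(-31\right) \left(-124\right) = 3844$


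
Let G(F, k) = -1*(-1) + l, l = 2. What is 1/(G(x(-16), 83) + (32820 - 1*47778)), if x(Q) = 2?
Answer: -1/14955 ≈ -6.6867e-5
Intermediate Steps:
G(F, k) = 3 (G(F, k) = -1*(-1) + 2 = 1 + 2 = 3)
1/(G(x(-16), 83) + (32820 - 1*47778)) = 1/(3 + (32820 - 1*47778)) = 1/(3 + (32820 - 47778)) = 1/(3 - 14958) = 1/(-14955) = -1/14955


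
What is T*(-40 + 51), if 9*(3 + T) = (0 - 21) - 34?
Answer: -902/9 ≈ -100.22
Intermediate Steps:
T = -82/9 (T = -3 + ((0 - 21) - 34)/9 = -3 + (-21 - 34)/9 = -3 + (⅑)*(-55) = -3 - 55/9 = -82/9 ≈ -9.1111)
T*(-40 + 51) = -82*(-40 + 51)/9 = -82/9*11 = -902/9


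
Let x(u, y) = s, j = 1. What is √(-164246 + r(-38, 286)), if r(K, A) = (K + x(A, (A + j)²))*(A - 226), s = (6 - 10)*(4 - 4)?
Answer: I*√166526 ≈ 408.08*I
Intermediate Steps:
s = 0 (s = -4*0 = 0)
x(u, y) = 0
r(K, A) = K*(-226 + A) (r(K, A) = (K + 0)*(A - 226) = K*(-226 + A))
√(-164246 + r(-38, 286)) = √(-164246 - 38*(-226 + 286)) = √(-164246 - 38*60) = √(-164246 - 2280) = √(-166526) = I*√166526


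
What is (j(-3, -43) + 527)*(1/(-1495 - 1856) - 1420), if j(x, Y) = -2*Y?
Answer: -2916912073/3351 ≈ -8.7046e+5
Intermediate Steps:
(j(-3, -43) + 527)*(1/(-1495 - 1856) - 1420) = (-2*(-43) + 527)*(1/(-1495 - 1856) - 1420) = (86 + 527)*(1/(-3351) - 1420) = 613*(-1/3351 - 1420) = 613*(-4758421/3351) = -2916912073/3351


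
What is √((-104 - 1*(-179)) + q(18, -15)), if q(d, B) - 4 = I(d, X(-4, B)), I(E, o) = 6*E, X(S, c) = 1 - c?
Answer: √187 ≈ 13.675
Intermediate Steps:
q(d, B) = 4 + 6*d
√((-104 - 1*(-179)) + q(18, -15)) = √((-104 - 1*(-179)) + (4 + 6*18)) = √((-104 + 179) + (4 + 108)) = √(75 + 112) = √187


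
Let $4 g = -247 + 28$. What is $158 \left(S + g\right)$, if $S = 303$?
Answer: $\frac{78447}{2} \approx 39224.0$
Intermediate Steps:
$g = - \frac{219}{4}$ ($g = \frac{-247 + 28}{4} = \frac{1}{4} \left(-219\right) = - \frac{219}{4} \approx -54.75$)
$158 \left(S + g\right) = 158 \left(303 - \frac{219}{4}\right) = 158 \cdot \frac{993}{4} = \frac{78447}{2}$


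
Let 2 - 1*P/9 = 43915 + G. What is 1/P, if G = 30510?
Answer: -1/669807 ≈ -1.4930e-6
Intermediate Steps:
P = -669807 (P = 18 - 9*(43915 + 30510) = 18 - 9*74425 = 18 - 669825 = -669807)
1/P = 1/(-669807) = -1/669807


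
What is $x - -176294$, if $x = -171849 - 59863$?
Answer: $-55418$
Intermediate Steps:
$x = -231712$ ($x = -171849 - 59863 = -231712$)
$x - -176294 = -231712 - -176294 = -231712 + 176294 = -55418$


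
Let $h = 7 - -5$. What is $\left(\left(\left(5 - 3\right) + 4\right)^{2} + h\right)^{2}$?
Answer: $2304$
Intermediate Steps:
$h = 12$ ($h = 7 + 5 = 12$)
$\left(\left(\left(5 - 3\right) + 4\right)^{2} + h\right)^{2} = \left(\left(\left(5 - 3\right) + 4\right)^{2} + 12\right)^{2} = \left(\left(2 + 4\right)^{2} + 12\right)^{2} = \left(6^{2} + 12\right)^{2} = \left(36 + 12\right)^{2} = 48^{2} = 2304$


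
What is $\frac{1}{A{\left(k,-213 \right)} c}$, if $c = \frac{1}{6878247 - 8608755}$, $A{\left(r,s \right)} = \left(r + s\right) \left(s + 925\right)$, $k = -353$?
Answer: $\frac{432627}{100748} \approx 4.2942$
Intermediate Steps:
$A{\left(r,s \right)} = \left(925 + s\right) \left(r + s\right)$ ($A{\left(r,s \right)} = \left(r + s\right) \left(925 + s\right) = \left(925 + s\right) \left(r + s\right)$)
$c = - \frac{1}{1730508}$ ($c = \frac{1}{-1730508} = - \frac{1}{1730508} \approx -5.7786 \cdot 10^{-7}$)
$\frac{1}{A{\left(k,-213 \right)} c} = \frac{1}{\left(\left(-213\right)^{2} + 925 \left(-353\right) + 925 \left(-213\right) - -75189\right) \left(- \frac{1}{1730508}\right)} = \frac{1}{45369 - 326525 - 197025 + 75189} \left(-1730508\right) = \frac{1}{-402992} \left(-1730508\right) = \left(- \frac{1}{402992}\right) \left(-1730508\right) = \frac{432627}{100748}$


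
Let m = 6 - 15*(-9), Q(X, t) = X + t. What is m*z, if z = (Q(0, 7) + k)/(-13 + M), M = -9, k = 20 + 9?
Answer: -2538/11 ≈ -230.73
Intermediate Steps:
k = 29
m = 141 (m = 6 + 135 = 141)
z = -18/11 (z = ((0 + 7) + 29)/(-13 - 9) = (7 + 29)/(-22) = 36*(-1/22) = -18/11 ≈ -1.6364)
m*z = 141*(-18/11) = -2538/11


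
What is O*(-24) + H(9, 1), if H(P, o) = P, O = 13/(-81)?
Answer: 347/27 ≈ 12.852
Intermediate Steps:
O = -13/81 (O = 13*(-1/81) = -13/81 ≈ -0.16049)
O*(-24) + H(9, 1) = -13/81*(-24) + 9 = 104/27 + 9 = 347/27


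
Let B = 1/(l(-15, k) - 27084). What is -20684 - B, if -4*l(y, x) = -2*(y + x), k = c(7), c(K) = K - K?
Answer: -1120721170/54183 ≈ -20684.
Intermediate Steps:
c(K) = 0
k = 0
l(y, x) = x/2 + y/2 (l(y, x) = -(-1)*(y + x)/2 = -(-1)*(x + y)/2 = -(-2*x - 2*y)/4 = x/2 + y/2)
B = -2/54183 (B = 1/(((½)*0 + (½)*(-15)) - 27084) = 1/((0 - 15/2) - 27084) = 1/(-15/2 - 27084) = 1/(-54183/2) = -2/54183 ≈ -3.6912e-5)
-20684 - B = -20684 - 1*(-2/54183) = -20684 + 2/54183 = -1120721170/54183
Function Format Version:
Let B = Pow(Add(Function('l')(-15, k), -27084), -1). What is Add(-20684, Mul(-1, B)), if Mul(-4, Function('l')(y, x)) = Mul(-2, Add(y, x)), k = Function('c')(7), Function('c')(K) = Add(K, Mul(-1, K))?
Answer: Rational(-1120721170, 54183) ≈ -20684.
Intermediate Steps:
Function('c')(K) = 0
k = 0
Function('l')(y, x) = Add(Mul(Rational(1, 2), x), Mul(Rational(1, 2), y)) (Function('l')(y, x) = Mul(Rational(-1, 4), Mul(-2, Add(y, x))) = Mul(Rational(-1, 4), Mul(-2, Add(x, y))) = Mul(Rational(-1, 4), Add(Mul(-2, x), Mul(-2, y))) = Add(Mul(Rational(1, 2), x), Mul(Rational(1, 2), y)))
B = Rational(-2, 54183) (B = Pow(Add(Add(Mul(Rational(1, 2), 0), Mul(Rational(1, 2), -15)), -27084), -1) = Pow(Add(Add(0, Rational(-15, 2)), -27084), -1) = Pow(Add(Rational(-15, 2), -27084), -1) = Pow(Rational(-54183, 2), -1) = Rational(-2, 54183) ≈ -3.6912e-5)
Add(-20684, Mul(-1, B)) = Add(-20684, Mul(-1, Rational(-2, 54183))) = Add(-20684, Rational(2, 54183)) = Rational(-1120721170, 54183)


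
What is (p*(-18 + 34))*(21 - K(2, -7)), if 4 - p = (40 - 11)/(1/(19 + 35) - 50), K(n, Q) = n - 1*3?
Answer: 4351424/2699 ≈ 1612.2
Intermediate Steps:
K(n, Q) = -3 + n (K(n, Q) = n - 3 = -3 + n)
p = 12362/2699 (p = 4 - (40 - 11)/(1/(19 + 35) - 50) = 4 - 29/(1/54 - 50) = 4 - 29/(-2699/54) = 4 - 29*(-54)/2699 = 4 - 1*(-1566/2699) = 4 + 1566/2699 = 12362/2699 ≈ 4.5802)
(p*(-18 + 34))*(21 - K(2, -7)) = (12362*(-18 + 34)/2699)*(21 - (-3 + 2)) = ((12362/2699)*16)*(21 - 1*(-1)) = 197792*(21 + 1)/2699 = (197792/2699)*22 = 4351424/2699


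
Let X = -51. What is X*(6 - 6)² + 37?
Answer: 37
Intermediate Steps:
X*(6 - 6)² + 37 = -51*(6 - 6)² + 37 = -51*0² + 37 = -51*0 + 37 = 0 + 37 = 37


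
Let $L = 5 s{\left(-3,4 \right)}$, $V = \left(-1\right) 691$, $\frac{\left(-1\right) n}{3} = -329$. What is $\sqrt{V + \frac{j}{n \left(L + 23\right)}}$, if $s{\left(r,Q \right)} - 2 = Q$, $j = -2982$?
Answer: $\frac{i \sqrt{4288064693}}{2491} \approx 26.288 i$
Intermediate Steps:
$s{\left(r,Q \right)} = 2 + Q$
$n = 987$ ($n = \left(-3\right) \left(-329\right) = 987$)
$V = -691$
$L = 30$ ($L = 5 \left(2 + 4\right) = 5 \cdot 6 = 30$)
$\sqrt{V + \frac{j}{n \left(L + 23\right)}} = \sqrt{-691 - \frac{2982}{987 \left(30 + 23\right)}} = \sqrt{-691 - \frac{2982}{987 \cdot 53}} = \sqrt{-691 - \frac{2982}{52311}} = \sqrt{-691 - \frac{142}{2491}} = \sqrt{- \frac{1721423}{2491}} = \frac{i \sqrt{4288064693}}{2491}$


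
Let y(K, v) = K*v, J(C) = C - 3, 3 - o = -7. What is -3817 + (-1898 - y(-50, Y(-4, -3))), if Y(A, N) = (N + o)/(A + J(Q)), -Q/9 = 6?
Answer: -348965/61 ≈ -5720.7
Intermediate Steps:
o = 10 (o = 3 - 1*(-7) = 3 + 7 = 10)
Q = -54 (Q = -9*6 = -54)
J(C) = -3 + C
Y(A, N) = (10 + N)/(-57 + A) (Y(A, N) = (N + 10)/(A + (-3 - 54)) = (10 + N)/(A - 57) = (10 + N)/(-57 + A))
-3817 + (-1898 - y(-50, Y(-4, -3))) = -3817 + (-1898 - (-50)*(10 - 3)/(-57 - 4)) = -3817 + (-1898 - (-50)*7/(-61)) = -3817 + (-1898 - (-50)*(-1/61*7)) = -3817 + (-1898 - (-50)*(-7)/61) = -3817 + (-1898 - 1*350/61) = -3817 + (-1898 - 350/61) = -3817 - 116128/61 = -348965/61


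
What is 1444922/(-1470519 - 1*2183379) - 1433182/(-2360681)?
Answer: 912850465777/4312843792269 ≈ 0.21166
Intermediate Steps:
1444922/(-1470519 - 1*2183379) - 1433182/(-2360681) = 1444922/(-1470519 - 2183379) - 1433182*(-1/2360681) = 1444922/(-3653898) + 1433182/2360681 = 1444922*(-1/3653898) + 1433182/2360681 = -722461/1826949 + 1433182/2360681 = 912850465777/4312843792269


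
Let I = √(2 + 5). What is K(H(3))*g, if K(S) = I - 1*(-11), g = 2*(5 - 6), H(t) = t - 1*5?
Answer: -22 - 2*√7 ≈ -27.292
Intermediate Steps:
H(t) = -5 + t (H(t) = t - 5 = -5 + t)
g = -2 (g = 2*(-1) = -2)
I = √7 ≈ 2.6458
K(S) = 11 + √7 (K(S) = √7 - 1*(-11) = √7 + 11 = 11 + √7)
K(H(3))*g = (11 + √7)*(-2) = -22 - 2*√7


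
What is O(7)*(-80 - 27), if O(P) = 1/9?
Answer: -107/9 ≈ -11.889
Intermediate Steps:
O(P) = ⅑
O(7)*(-80 - 27) = (-80 - 27)/9 = (⅑)*(-107) = -107/9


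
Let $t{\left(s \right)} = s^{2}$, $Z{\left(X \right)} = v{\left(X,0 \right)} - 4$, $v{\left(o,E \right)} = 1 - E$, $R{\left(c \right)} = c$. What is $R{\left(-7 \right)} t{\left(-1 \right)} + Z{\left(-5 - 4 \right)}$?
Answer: $-10$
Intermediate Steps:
$Z{\left(X \right)} = -3$ ($Z{\left(X \right)} = \left(1 - 0\right) - 4 = \left(1 + 0\right) - 4 = 1 - 4 = -3$)
$R{\left(-7 \right)} t{\left(-1 \right)} + Z{\left(-5 - 4 \right)} = - 7 \left(-1\right)^{2} - 3 = \left(-7\right) 1 - 3 = -7 - 3 = -10$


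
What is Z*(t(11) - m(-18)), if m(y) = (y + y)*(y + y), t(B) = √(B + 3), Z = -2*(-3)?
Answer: -7776 + 6*√14 ≈ -7753.5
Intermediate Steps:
Z = 6
t(B) = √(3 + B)
m(y) = 4*y² (m(y) = (2*y)*(2*y) = 4*y²)
Z*(t(11) - m(-18)) = 6*(√(3 + 11) - 4*(-18)²) = 6*(√14 - 4*324) = 6*(√14 - 1*1296) = 6*(√14 - 1296) = 6*(-1296 + √14) = -7776 + 6*√14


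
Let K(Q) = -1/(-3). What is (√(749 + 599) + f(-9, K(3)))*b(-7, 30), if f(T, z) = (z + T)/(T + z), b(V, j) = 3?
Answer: 3 + 6*√337 ≈ 113.15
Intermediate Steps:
K(Q) = ⅓ (K(Q) = -1*(-⅓) = ⅓)
f(T, z) = 1 (f(T, z) = (T + z)/(T + z) = 1)
(√(749 + 599) + f(-9, K(3)))*b(-7, 30) = (√(749 + 599) + 1)*3 = (√1348 + 1)*3 = (2*√337 + 1)*3 = (1 + 2*√337)*3 = 3 + 6*√337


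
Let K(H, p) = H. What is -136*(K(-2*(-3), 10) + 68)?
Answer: -10064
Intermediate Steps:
-136*(K(-2*(-3), 10) + 68) = -136*(-2*(-3) + 68) = -136*(6 + 68) = -136*74 = -10064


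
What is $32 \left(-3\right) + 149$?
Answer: $53$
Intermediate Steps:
$32 \left(-3\right) + 149 = -96 + 149 = 53$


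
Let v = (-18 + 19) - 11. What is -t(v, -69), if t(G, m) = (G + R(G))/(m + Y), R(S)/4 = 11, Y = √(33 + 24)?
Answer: 391/784 + 17*√57/2352 ≈ 0.55329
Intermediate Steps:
Y = √57 ≈ 7.5498
v = -10 (v = 1 - 11 = -10)
R(S) = 44 (R(S) = 4*11 = 44)
t(G, m) = (44 + G)/(m + √57) (t(G, m) = (G + 44)/(m + √57) = (44 + G)/(m + √57))
-t(v, -69) = -(44 - 10)/(-69 + √57) = -34/(-69 + √57)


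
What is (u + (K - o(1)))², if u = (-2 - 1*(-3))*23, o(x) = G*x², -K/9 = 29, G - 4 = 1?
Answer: 59049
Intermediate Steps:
G = 5 (G = 4 + 1 = 5)
K = -261 (K = -9*29 = -261)
o(x) = 5*x²
u = 23 (u = (-2 + 3)*23 = 1*23 = 23)
(u + (K - o(1)))² = (23 + (-261 - 5*1²))² = (23 + (-261 - 5))² = (23 - 266)² = (-243)² = 59049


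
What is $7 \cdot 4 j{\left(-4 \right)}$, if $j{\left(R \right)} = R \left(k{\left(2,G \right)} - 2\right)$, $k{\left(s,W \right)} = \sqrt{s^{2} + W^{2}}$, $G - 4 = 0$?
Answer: $224 - 224 \sqrt{5} \approx -276.88$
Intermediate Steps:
$G = 4$ ($G = 4 + 0 = 4$)
$k{\left(s,W \right)} = \sqrt{W^{2} + s^{2}}$
$j{\left(R \right)} = R \left(-2 + 2 \sqrt{5}\right)$ ($j{\left(R \right)} = R \left(\sqrt{4^{2} + 2^{2}} - 2\right) = R \left(\sqrt{16 + 4} - 2\right) = R \left(\sqrt{20} - 2\right) = R \left(2 \sqrt{5} - 2\right) = R \left(-2 + 2 \sqrt{5}\right)$)
$7 \cdot 4 j{\left(-4 \right)} = 7 \cdot 4 \cdot 2 \left(-4\right) \left(-1 + \sqrt{5}\right) = 28 \left(8 - 8 \sqrt{5}\right) = 224 - 224 \sqrt{5}$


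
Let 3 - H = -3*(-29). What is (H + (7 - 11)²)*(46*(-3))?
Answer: 9384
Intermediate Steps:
H = -84 (H = 3 - (-3)*(-29) = 3 - 1*87 = 3 - 87 = -84)
(H + (7 - 11)²)*(46*(-3)) = (-84 + (7 - 11)²)*(46*(-3)) = (-84 + (-4)²)*(-138) = (-84 + 16)*(-138) = -68*(-138) = 9384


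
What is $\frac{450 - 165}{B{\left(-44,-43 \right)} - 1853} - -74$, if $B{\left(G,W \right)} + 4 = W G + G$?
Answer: $\frac{127}{3} \approx 42.333$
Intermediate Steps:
$B{\left(G,W \right)} = -4 + G + G W$ ($B{\left(G,W \right)} = -4 + \left(W G + G\right) = -4 + \left(G W + G\right) = -4 + \left(G + G W\right) = -4 + G + G W$)
$\frac{450 - 165}{B{\left(-44,-43 \right)} - 1853} - -74 = \frac{450 - 165}{\left(-4 - 44 - -1892\right) - 1853} - -74 = \frac{285}{\left(-4 - 44 + 1892\right) - 1853} + 74 = \frac{285}{1844 - 1853} + 74 = \frac{285}{-9} + 74 = 285 \left(- \frac{1}{9}\right) + 74 = - \frac{95}{3} + 74 = \frac{127}{3}$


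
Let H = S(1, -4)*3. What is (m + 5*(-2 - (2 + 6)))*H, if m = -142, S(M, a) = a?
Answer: 2304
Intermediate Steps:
H = -12 (H = -4*3 = -12)
(m + 5*(-2 - (2 + 6)))*H = (-142 + 5*(-2 - (2 + 6)))*(-12) = (-142 + 5*(-2 - 1*8))*(-12) = (-142 + 5*(-2 - 8))*(-12) = (-142 + 5*(-10))*(-12) = (-142 - 50)*(-12) = -192*(-12) = 2304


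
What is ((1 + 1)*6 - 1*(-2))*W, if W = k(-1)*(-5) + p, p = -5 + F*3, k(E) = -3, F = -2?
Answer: 56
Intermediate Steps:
p = -11 (p = -5 - 2*3 = -5 - 6 = -11)
W = 4 (W = -3*(-5) - 11 = 15 - 11 = 4)
((1 + 1)*6 - 1*(-2))*W = ((1 + 1)*6 - 1*(-2))*4 = (2*6 + 2)*4 = (12 + 2)*4 = 14*4 = 56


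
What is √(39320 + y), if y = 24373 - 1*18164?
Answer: √45529 ≈ 213.38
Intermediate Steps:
y = 6209 (y = 24373 - 18164 = 6209)
√(39320 + y) = √(39320 + 6209) = √45529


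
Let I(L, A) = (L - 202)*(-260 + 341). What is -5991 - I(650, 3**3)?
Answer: -42279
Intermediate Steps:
I(L, A) = -16362 + 81*L (I(L, A) = (-202 + L)*81 = -16362 + 81*L)
-5991 - I(650, 3**3) = -5991 - (-16362 + 81*650) = -5991 - (-16362 + 52650) = -5991 - 1*36288 = -5991 - 36288 = -42279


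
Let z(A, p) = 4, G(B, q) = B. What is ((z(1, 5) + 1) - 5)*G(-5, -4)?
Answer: 0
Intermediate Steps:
((z(1, 5) + 1) - 5)*G(-5, -4) = ((4 + 1) - 5)*(-5) = (5 - 5)*(-5) = 0*(-5) = 0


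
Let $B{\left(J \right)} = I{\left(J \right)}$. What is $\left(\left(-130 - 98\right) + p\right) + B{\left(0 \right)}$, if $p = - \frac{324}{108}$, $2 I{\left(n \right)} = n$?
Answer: $-231$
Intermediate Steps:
$I{\left(n \right)} = \frac{n}{2}$
$B{\left(J \right)} = \frac{J}{2}$
$p = -3$ ($p = \left(-324\right) \frac{1}{108} = -3$)
$\left(\left(-130 - 98\right) + p\right) + B{\left(0 \right)} = \left(\left(-130 - 98\right) - 3\right) + \frac{1}{2} \cdot 0 = \left(-228 - 3\right) + 0 = -231 + 0 = -231$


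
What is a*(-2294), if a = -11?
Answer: 25234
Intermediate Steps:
a*(-2294) = -11*(-2294) = 25234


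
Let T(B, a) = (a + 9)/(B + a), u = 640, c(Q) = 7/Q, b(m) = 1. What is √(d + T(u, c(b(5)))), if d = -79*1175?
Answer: I*√38857370073/647 ≈ 304.67*I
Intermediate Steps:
T(B, a) = (9 + a)/(B + a)
d = -92825
√(d + T(u, c(b(5)))) = √(-92825 + (9 + 7/1)/(640 + 7/1)) = √(-92825 + (9 + 7*1)/(640 + 7*1)) = √(-92825 + (9 + 7)/(640 + 7)) = √(-92825 + 16/647) = √(-60057759/647) = I*√38857370073/647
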